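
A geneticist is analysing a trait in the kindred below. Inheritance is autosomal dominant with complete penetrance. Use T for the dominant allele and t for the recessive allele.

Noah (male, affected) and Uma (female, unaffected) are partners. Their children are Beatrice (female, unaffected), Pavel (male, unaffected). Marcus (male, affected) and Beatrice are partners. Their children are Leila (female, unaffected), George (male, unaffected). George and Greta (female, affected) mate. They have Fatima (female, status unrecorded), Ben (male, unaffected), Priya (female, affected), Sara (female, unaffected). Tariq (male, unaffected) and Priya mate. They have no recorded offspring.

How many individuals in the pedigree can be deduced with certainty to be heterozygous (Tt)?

Obligate heterozygotes: Noah is affected so carries T and passed t to Beatrice (tt), so Noah is Tt; Marcus is affected so carries T and passed t to Leila (tt), so Marcus is Tt; Greta is affected so carries T and passed t to Ben (tt), so Greta is Tt; Priya is affected so carries T and received t from George (tt), so Priya is Tt.
Every other individual is either homozygous by phenotype or has at least one consistent homozygous assignment, so the count is 4.

4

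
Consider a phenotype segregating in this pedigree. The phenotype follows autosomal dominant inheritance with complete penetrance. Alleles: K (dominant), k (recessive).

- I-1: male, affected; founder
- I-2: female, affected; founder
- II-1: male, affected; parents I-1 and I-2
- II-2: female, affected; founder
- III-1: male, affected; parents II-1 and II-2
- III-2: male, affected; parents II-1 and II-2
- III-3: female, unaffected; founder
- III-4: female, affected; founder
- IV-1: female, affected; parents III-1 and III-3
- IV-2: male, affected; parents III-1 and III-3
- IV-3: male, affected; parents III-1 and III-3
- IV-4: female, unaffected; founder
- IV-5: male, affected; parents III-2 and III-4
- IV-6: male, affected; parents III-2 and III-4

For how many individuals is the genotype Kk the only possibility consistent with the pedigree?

Obligate heterozygotes: IV-1 is affected so carries K and received k from III-3 (kk), so IV-1 is Kk; IV-2 is affected so carries K and received k from III-3 (kk), so IV-2 is Kk; IV-3 is affected so carries K and received k from III-3 (kk), so IV-3 is Kk.
Every other individual is either homozygous by phenotype or has at least one consistent homozygous assignment, so the count is 3.

3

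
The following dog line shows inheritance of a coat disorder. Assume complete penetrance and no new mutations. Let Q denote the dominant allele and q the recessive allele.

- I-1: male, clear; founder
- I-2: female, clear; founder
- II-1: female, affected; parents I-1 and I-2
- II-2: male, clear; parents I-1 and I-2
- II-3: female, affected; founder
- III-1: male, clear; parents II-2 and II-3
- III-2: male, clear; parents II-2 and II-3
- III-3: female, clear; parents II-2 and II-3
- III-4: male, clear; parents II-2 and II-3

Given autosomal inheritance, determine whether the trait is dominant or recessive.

recessive

I-1 and I-2 are both clear yet have an affected child II-1. Under dominance, an affected child requires at least one affected parent, so the trait cannot be dominant.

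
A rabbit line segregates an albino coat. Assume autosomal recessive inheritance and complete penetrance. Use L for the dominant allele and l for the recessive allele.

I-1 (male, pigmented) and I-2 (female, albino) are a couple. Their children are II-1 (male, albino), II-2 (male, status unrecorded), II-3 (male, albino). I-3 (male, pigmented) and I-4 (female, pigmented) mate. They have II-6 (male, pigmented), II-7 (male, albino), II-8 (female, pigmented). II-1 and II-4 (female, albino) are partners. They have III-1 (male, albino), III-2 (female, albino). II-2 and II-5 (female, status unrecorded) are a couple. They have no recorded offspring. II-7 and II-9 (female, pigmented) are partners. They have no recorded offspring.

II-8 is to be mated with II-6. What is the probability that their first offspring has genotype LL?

I-3 is pigmented so carries L and passed l to II-7 (ll), so I-3 is Ll.
I-4 is pigmented so carries L and passed l to II-7 (ll), so I-4 is Ll.
II-8 is a pigmented offspring of I-3 (Ll) × I-4 (Ll), whose cross gives 1/4 LL : 1/2 Ll : 1/4 ll; conditioning on being pigmented, II-8 is LL with probability 1/3, Ll with probability 2/3.
II-6 is a pigmented offspring of I-3 (Ll) × I-4 (Ll), whose cross gives 1/4 LL : 1/2 Ll : 1/4 ll; conditioning on being pigmented, II-6 is LL with probability 1/3, Ll with probability 2/3.
Summing over parental genotype combinations, P(offspring has genotype LL) = 1/9·1 + 2/9·1/2 + 2/9·1/2 + 4/9·1/4 = 4/9.

4/9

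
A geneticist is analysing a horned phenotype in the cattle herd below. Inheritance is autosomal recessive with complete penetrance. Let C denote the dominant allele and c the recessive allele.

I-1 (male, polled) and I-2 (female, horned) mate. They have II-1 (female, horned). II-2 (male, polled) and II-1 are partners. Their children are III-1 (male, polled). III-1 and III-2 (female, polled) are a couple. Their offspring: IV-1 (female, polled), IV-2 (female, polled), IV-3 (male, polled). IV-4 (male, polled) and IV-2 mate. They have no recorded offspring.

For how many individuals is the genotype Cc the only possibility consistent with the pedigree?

2

Obligate heterozygotes: I-1 is polled so carries C and passed c to II-1 (cc), so I-1 is Cc; III-1 is polled so carries C and received c from II-1 (cc), so III-1 is Cc.
Every other individual is either homozygous by phenotype or has at least one consistent homozygous assignment, so the count is 2.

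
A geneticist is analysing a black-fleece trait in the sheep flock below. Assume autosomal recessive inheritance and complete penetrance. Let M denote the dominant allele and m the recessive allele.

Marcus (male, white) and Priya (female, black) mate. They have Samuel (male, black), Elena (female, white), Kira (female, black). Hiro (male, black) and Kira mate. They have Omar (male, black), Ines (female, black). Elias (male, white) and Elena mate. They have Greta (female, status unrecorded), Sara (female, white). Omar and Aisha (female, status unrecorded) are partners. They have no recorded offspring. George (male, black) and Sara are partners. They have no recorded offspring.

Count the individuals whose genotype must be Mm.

Obligate heterozygotes: Marcus is white so carries M and passed m to Samuel (mm), so Marcus is Mm; Elena is white so carries M and received m from Priya (mm), so Elena is Mm.
Every other individual is either homozygous by phenotype or has at least one consistent homozygous assignment, so the count is 2.

2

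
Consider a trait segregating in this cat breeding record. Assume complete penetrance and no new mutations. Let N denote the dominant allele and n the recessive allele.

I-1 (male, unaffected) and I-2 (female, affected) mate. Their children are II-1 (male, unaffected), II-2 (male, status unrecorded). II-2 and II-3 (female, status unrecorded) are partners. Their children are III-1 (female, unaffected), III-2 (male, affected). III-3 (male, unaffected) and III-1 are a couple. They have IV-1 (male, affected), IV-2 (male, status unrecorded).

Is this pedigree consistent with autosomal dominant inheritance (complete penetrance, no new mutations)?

Under autosomal dominant, IV-1 (affected, male) cannot arise from III-3 (unaffected) × III-1 (unaffected).

No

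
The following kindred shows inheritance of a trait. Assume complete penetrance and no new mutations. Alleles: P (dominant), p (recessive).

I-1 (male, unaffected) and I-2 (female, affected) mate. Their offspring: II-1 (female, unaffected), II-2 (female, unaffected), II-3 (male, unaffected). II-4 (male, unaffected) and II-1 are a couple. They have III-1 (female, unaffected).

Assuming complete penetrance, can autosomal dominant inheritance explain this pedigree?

A consistent assignment under autosomal dominant exists: I-1 pp, I-2 Pp, II-1 pp, II-2 pp, II-3 pp, II-4 pp, III-1 pp.
In this assignment every recorded phenotype matches its genotype and every non-founder's genotype is obtainable from its parents' genotypes, so the pedigree is consistent.

Yes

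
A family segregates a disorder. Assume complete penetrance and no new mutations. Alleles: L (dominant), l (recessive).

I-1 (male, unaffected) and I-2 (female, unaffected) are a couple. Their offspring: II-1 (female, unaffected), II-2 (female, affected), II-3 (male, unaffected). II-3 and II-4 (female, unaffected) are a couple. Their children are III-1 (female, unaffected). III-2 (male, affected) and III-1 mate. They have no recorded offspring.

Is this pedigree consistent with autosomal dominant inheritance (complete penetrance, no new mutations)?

Under autosomal dominant, II-2 (affected, female) cannot arise from I-1 (unaffected) × I-2 (unaffected).

No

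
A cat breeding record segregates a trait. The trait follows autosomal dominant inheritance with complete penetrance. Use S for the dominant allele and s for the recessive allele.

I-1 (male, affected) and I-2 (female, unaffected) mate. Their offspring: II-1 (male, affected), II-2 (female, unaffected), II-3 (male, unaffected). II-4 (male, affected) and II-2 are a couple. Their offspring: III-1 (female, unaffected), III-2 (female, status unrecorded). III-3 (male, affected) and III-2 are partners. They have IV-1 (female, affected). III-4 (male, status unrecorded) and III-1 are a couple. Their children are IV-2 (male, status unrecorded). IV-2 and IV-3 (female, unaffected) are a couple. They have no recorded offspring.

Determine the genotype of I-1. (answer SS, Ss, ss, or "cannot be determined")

Ss

From phenotype alone, I-1 is SS or Ss.
I-1 is affected so carries S and passed s to II-2 (ss), so I-1 is Ss.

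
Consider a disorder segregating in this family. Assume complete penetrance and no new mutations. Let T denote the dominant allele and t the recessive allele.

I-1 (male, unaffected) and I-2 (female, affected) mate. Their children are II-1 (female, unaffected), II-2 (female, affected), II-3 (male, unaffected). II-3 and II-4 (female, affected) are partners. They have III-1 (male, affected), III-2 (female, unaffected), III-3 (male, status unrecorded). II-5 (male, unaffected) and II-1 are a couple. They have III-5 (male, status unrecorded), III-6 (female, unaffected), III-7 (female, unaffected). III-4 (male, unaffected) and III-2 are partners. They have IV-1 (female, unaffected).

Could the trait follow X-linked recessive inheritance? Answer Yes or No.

No

Under X-linked recessive, II-2 (affected, female) cannot arise from I-1 (unaffected) × I-2 (affected).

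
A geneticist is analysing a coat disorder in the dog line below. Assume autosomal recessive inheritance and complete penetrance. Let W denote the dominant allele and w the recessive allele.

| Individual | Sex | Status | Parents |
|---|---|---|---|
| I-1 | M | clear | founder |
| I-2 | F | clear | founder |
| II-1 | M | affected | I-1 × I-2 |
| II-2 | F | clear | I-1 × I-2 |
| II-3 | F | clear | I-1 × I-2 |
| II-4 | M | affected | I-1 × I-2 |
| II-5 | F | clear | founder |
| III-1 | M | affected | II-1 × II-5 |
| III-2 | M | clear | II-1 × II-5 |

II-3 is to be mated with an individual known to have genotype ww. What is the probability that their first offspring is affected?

I-1 is clear so carries W and passed w to II-1 (ww), so I-1 is Ww.
I-2 is clear so carries W and passed w to II-1 (ww), so I-2 is Ww.
II-3 is a clear offspring of I-1 (Ww) × I-2 (Ww), whose cross gives 1/4 WW : 1/2 Ww : 1/4 ww; conditioning on being clear, II-3 is WW with probability 1/3, Ww with probability 2/3.
Summing over parental genotype combinations, P(offspring is affected) = 2/3·1/2 = 1/3.

1/3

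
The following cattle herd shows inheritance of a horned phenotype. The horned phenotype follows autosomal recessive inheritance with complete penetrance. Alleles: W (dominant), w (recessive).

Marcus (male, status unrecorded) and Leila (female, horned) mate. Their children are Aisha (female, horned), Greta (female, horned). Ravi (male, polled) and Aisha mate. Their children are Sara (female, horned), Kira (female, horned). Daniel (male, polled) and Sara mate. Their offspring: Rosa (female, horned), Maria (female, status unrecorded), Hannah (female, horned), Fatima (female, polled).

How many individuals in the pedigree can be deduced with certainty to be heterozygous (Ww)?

Obligate heterozygotes: Ravi is polled so carries W and passed w to Sara (ww), so Ravi is Ww; Daniel is polled so carries W and passed w to Rosa (ww), so Daniel is Ww; Fatima is polled so carries W and received w from Sara (ww), so Fatima is Ww.
Every other individual is either homozygous by phenotype or has at least one consistent homozygous assignment, so the count is 3.

3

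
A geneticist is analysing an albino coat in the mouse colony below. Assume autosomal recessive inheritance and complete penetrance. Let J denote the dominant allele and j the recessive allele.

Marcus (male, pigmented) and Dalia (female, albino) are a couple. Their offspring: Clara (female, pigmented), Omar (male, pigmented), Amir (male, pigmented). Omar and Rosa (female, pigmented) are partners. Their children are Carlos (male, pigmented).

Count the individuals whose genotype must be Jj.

Obligate heterozygotes: Clara is pigmented so carries J and received j from Dalia (jj), so Clara is Jj; Omar is pigmented so carries J and received j from Dalia (jj), so Omar is Jj; Amir is pigmented so carries J and received j from Dalia (jj), so Amir is Jj.
Every other individual is either homozygous by phenotype or has at least one consistent homozygous assignment, so the count is 3.

3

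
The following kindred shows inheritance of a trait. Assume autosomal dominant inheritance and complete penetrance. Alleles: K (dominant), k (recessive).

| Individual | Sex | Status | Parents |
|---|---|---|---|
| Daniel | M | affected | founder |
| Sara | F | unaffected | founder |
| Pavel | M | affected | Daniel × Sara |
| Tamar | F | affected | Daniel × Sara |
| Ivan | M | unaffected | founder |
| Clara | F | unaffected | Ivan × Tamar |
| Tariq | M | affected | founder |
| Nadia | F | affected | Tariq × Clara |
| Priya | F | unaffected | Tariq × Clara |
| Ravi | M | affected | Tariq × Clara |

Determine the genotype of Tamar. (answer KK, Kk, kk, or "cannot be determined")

From phenotype alone, Tamar is KK or Kk.
Tamar is affected so carries K and received k from Sara (kk), so Tamar is Kk.

Kk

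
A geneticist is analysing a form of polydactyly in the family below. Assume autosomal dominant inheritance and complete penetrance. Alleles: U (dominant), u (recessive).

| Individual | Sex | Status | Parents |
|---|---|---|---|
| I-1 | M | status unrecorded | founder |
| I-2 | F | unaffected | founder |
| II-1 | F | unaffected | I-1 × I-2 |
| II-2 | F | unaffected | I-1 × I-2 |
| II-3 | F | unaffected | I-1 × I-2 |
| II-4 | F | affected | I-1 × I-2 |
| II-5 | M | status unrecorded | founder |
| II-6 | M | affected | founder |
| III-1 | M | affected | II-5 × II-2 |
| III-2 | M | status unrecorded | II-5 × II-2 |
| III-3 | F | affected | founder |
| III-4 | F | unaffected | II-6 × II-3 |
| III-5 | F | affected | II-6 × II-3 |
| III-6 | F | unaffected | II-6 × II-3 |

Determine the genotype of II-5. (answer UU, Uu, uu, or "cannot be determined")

II-5's phenotype is unrecorded, and no parent or child forces a single allele at both positions; consistent genotype assignments exist with II-5 as UU or Uu.

cannot be determined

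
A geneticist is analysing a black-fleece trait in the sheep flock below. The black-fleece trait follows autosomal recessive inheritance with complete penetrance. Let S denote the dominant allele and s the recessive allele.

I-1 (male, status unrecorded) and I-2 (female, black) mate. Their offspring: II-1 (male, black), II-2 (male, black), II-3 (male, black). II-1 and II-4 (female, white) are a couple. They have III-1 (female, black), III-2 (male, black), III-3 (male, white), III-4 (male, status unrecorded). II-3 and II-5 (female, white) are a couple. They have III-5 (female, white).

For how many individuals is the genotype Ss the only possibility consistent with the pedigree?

Obligate heterozygotes: II-4 is white so carries S and passed s to III-1 (ss), so II-4 is Ss; III-3 is white so carries S and received s from II-1 (ss), so III-3 is Ss; III-5 is white so carries S and received s from II-3 (ss), so III-5 is Ss.
Every other individual is either homozygous by phenotype or has at least one consistent homozygous assignment, so the count is 3.

3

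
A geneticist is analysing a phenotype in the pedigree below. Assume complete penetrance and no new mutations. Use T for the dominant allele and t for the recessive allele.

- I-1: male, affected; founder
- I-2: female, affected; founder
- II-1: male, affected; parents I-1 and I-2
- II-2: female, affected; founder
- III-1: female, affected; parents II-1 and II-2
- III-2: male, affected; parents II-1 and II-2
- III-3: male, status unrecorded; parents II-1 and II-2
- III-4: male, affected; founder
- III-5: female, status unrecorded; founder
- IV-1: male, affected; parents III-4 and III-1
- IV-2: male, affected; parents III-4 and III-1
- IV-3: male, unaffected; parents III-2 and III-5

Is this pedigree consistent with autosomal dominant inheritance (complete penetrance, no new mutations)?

A consistent assignment under autosomal dominant exists: I-1 TT, I-2 TT, II-1 TT, II-2 Tt, III-1 TT, III-2 Tt, III-3 TT, III-4 TT, III-5 Tt, IV-1 TT, IV-2 TT, IV-3 tt.
In this assignment every recorded phenotype matches its genotype and every non-founder's genotype is obtainable from its parents' genotypes, so the pedigree is consistent.

Yes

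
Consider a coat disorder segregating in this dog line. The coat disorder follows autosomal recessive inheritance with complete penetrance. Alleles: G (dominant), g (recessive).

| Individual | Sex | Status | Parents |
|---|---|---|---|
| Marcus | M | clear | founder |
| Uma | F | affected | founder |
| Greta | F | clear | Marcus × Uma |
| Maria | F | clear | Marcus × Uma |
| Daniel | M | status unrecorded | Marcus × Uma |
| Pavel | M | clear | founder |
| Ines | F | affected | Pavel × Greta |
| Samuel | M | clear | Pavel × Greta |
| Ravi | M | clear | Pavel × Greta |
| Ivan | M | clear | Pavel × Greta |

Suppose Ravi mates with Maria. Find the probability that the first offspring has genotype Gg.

1/2

Pavel is clear so carries G and passed g to Ines (gg), so Pavel is Gg.
Greta is clear so carries G and received g from Uma (gg), so Greta is Gg.
Ravi is a clear offspring of Pavel (Gg) × Greta (Gg), whose cross gives 1/4 GG : 1/2 Gg : 1/4 gg; conditioning on being clear, Ravi is GG with probability 1/3, Gg with probability 2/3.
Maria is clear so carries G and received g from Uma (gg), so Maria is Gg.
Summing over parental genotype combinations, P(offspring has genotype Gg) = 1/3·1/2 + 2/3·1/2 = 1/2.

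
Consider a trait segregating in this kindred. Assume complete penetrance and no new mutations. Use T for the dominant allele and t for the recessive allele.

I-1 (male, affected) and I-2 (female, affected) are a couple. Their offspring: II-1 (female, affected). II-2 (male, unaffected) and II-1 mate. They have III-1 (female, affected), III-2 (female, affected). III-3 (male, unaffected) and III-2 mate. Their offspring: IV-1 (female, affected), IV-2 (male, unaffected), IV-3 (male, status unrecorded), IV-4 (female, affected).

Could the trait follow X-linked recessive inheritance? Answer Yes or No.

No

Under X-linked recessive, III-1 (affected, female) cannot arise from II-2 (unaffected) × II-1 (affected).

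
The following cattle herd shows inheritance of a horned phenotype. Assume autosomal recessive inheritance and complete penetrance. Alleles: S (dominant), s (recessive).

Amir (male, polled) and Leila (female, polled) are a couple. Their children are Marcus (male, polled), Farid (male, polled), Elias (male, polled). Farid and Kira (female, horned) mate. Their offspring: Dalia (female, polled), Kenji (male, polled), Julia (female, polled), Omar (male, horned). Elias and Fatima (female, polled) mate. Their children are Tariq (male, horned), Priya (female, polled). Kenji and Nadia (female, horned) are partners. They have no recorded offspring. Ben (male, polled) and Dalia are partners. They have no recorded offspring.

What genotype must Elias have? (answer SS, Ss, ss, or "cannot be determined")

Ss

From phenotype alone, Elias is SS or Ss.
Elias is polled so carries S and passed s to Tariq (ss), so Elias is Ss.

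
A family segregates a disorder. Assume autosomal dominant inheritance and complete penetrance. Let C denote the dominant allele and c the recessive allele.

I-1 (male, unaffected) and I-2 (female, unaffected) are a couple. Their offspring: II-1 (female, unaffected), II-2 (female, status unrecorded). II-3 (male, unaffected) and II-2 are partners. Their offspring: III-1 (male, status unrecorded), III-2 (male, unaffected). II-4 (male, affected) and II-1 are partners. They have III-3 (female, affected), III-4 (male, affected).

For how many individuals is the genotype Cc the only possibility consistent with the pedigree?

Obligate heterozygotes: III-3 is affected so carries C and received c from II-1 (cc), so III-3 is Cc; III-4 is affected so carries C and received c from II-1 (cc), so III-4 is Cc.
Every other individual is either homozygous by phenotype or has at least one consistent homozygous assignment, so the count is 2.

2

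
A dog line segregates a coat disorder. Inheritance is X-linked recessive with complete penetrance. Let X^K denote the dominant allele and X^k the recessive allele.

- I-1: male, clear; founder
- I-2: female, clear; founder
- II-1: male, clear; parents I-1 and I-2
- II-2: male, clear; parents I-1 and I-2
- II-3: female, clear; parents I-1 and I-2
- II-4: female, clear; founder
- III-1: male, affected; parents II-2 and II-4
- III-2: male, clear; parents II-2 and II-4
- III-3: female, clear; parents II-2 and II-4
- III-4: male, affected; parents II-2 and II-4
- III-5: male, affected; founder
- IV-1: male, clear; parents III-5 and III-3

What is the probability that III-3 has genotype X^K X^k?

II-2 is clear, so II-2 is X^K Y.
II-4 is clear so carries K and passed k to III-1 (X^k Y), so II-4 is X^K X^k.
Their cross gives offspring ratios 1/2 X^K X^K : 1/2 X^K X^k. Conditioning on III-3 being clear, P(X^K X^k) = 1/2 / 1 = 1/2 before taking III-3's own offspring into account.
III-5 is affected, so III-5 is X^k Y.
Now use III-3's offspring. Probability of each recorded status — clear son IV-1: 1/2 if III-3 is X^K X^k, 1 if X^K X^K.
Bayes: P(X^K X^k) = 1/2·1/2 / (1/2·1/2 + 1/2·1) = 1/3.

1/3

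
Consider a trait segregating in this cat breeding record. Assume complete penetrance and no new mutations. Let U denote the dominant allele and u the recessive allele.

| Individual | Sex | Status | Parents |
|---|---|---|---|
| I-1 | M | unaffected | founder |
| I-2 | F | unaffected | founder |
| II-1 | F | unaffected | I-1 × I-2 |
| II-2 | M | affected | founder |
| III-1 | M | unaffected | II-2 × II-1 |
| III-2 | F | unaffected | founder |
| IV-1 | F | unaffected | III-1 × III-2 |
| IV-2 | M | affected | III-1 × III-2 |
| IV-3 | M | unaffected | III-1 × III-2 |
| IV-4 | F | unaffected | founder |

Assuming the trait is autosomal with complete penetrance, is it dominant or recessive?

III-1 and III-2 are both unaffected yet have an affected child IV-2. Under dominance, an affected child requires at least one affected parent, so the trait cannot be dominant.

recessive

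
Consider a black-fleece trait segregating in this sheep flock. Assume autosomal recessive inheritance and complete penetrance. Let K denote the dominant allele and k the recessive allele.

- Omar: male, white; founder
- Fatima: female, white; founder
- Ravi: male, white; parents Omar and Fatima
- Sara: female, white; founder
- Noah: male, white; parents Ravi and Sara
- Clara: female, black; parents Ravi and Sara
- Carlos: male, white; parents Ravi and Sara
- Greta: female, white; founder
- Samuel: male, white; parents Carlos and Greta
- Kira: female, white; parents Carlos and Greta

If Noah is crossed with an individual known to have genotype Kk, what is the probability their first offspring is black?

1/6

Ravi is white so carries K and passed k to Clara (kk), so Ravi is Kk.
Sara is white so carries K and passed k to Clara (kk), so Sara is Kk.
Noah is a white offspring of Ravi (Kk) × Sara (Kk), whose cross gives 1/4 KK : 1/2 Kk : 1/4 kk; conditioning on being white, Noah is KK with probability 1/3, Kk with probability 2/3.
Summing over parental genotype combinations, P(offspring is black) = 2/3·1/4 = 1/6.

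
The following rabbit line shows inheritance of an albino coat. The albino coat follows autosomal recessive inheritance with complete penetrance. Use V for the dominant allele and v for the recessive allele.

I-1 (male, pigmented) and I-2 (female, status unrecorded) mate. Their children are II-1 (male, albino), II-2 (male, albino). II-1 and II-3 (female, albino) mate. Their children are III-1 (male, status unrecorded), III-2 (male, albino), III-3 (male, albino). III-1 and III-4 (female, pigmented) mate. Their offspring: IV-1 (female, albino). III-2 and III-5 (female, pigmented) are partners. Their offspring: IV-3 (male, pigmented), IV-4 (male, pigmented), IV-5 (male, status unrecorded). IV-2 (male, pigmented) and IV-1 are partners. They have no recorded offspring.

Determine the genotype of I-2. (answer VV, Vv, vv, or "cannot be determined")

I-2's phenotype is unrecorded, and no parent or child forces a single allele at both positions; consistent genotype assignments exist with I-2 as Vv or vv.

cannot be determined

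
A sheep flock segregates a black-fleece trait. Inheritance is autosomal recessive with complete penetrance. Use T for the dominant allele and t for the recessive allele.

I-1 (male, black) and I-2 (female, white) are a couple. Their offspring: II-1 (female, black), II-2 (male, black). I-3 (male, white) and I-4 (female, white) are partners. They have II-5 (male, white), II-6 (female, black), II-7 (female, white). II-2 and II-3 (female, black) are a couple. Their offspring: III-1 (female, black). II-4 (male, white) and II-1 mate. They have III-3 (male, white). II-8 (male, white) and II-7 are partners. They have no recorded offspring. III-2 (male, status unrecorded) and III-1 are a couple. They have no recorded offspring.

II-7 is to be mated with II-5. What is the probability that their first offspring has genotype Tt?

I-3 is white so carries T and passed t to II-6 (tt), so I-3 is Tt.
I-4 is white so carries T and passed t to II-6 (tt), so I-4 is Tt.
II-7 is a white offspring of I-3 (Tt) × I-4 (Tt), whose cross gives 1/4 TT : 1/2 Tt : 1/4 tt; conditioning on being white, II-7 is TT with probability 1/3, Tt with probability 2/3.
II-5 is a white offspring of I-3 (Tt) × I-4 (Tt), whose cross gives 1/4 TT : 1/2 Tt : 1/4 tt; conditioning on being white, II-5 is TT with probability 1/3, Tt with probability 2/3.
Summing over parental genotype combinations, P(offspring has genotype Tt) = 2/9·1/2 + 2/9·1/2 + 4/9·1/2 = 4/9.

4/9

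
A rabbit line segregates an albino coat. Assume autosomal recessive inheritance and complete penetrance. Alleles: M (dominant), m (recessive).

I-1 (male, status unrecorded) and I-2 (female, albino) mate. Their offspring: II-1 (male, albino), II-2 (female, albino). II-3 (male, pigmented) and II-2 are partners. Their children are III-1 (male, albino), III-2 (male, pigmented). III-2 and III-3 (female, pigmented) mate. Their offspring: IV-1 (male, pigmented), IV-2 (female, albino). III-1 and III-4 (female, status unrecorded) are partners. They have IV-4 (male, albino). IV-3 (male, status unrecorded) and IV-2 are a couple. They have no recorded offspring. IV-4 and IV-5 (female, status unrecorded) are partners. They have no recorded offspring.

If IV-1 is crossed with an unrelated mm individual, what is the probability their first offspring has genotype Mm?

III-2 is pigmented so carries M and received m from II-2 (mm), so III-2 is Mm.
III-3 is pigmented so carries M and passed m to IV-2 (mm), so III-3 is Mm.
IV-1 is a pigmented offspring of III-2 (Mm) × III-3 (Mm), whose cross gives 1/4 MM : 1/2 Mm : 1/4 mm; conditioning on being pigmented, IV-1 is MM with probability 1/3, Mm with probability 2/3.
Summing over parental genotype combinations, P(offspring has genotype Mm) = 1/3·1 + 2/3·1/2 = 2/3.

2/3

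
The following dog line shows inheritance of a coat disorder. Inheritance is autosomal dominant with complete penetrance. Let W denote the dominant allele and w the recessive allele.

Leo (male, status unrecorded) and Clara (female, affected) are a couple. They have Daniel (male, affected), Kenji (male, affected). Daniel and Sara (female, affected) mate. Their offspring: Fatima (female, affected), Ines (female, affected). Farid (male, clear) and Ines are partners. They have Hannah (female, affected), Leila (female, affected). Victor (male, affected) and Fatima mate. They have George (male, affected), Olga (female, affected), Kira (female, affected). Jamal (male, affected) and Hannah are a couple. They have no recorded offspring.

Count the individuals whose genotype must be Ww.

2

Obligate heterozygotes: Hannah is affected so carries W and received w from Farid (ww), so Hannah is Ww; Leila is affected so carries W and received w from Farid (ww), so Leila is Ww.
Every other individual is either homozygous by phenotype or has at least one consistent homozygous assignment, so the count is 2.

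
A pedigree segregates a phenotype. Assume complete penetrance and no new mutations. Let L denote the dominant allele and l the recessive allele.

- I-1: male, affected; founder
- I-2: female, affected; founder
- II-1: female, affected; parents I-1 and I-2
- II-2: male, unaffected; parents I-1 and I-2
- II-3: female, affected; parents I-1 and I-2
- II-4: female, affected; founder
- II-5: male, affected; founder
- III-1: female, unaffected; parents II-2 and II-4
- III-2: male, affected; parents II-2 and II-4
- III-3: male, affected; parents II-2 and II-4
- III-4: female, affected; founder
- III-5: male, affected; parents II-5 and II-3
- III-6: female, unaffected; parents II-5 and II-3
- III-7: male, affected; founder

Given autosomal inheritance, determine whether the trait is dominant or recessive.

dominant

I-1 and I-2 are both affected yet have an unaffected child II-2. Under a recessive model two affected parents are homozygous and every child would be affected, so the trait cannot be recessive.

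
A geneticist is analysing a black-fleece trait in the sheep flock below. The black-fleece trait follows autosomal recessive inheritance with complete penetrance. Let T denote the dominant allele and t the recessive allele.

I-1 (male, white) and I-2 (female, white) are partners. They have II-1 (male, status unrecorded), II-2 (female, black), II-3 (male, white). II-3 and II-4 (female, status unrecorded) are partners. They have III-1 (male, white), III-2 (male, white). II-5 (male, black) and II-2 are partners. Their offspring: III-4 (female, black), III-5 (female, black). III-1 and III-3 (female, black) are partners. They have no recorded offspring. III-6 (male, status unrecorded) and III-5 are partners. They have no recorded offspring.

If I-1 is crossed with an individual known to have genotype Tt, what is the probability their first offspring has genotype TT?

I-1 is white so carries T and passed t to II-2 (tt), so I-1 is Tt.
The cross gives 1/4 TT : 1/2 Tt : 1/4 tt, so P(offspring has genotype TT) = 1/4.

1/4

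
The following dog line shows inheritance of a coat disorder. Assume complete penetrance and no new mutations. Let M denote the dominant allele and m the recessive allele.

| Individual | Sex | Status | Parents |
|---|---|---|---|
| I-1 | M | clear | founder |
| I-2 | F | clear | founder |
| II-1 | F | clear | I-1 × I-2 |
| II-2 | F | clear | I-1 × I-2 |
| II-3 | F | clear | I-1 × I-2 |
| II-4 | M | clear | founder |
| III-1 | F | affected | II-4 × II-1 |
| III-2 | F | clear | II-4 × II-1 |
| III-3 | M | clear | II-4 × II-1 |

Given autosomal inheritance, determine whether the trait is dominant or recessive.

II-4 and II-1 are both clear yet have an affected child III-1. Under dominance, an affected child requires at least one affected parent, so the trait cannot be dominant.

recessive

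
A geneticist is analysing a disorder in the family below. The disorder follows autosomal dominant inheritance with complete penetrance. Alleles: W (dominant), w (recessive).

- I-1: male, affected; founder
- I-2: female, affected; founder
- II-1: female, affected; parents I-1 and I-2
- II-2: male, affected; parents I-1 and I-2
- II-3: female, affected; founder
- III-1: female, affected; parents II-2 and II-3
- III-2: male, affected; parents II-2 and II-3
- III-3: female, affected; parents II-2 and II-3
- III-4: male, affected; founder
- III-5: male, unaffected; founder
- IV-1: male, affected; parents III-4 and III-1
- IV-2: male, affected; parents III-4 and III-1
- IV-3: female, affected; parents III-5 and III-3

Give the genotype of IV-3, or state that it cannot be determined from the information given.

From phenotype alone, IV-3 is WW or Ww.
IV-3 is affected so carries W and received w from III-5 (ww), so IV-3 is Ww.

Ww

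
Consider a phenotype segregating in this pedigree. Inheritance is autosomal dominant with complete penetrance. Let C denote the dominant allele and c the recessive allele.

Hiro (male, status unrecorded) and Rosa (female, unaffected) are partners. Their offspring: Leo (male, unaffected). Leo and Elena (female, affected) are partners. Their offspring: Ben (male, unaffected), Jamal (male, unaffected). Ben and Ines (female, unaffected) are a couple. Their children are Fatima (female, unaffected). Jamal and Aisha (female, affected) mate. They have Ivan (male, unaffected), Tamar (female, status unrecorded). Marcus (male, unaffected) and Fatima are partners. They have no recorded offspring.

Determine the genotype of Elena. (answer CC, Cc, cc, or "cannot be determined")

From phenotype alone, Elena is CC or Cc.
Elena is affected so carries C and passed c to Ben (cc), so Elena is Cc.

Cc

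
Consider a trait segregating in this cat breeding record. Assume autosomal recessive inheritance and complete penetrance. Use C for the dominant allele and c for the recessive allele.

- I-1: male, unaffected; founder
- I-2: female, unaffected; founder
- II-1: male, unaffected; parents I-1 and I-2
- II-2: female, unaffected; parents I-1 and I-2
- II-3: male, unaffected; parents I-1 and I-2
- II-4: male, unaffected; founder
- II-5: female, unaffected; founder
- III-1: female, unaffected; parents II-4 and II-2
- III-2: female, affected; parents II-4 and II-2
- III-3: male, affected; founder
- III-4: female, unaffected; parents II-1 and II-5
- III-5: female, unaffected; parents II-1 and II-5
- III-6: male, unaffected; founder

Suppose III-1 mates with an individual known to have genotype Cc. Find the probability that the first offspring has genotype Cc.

II-4 is unaffected so carries C and passed c to III-2 (cc), so II-4 is Cc.
II-2 is unaffected so carries C and passed c to III-2 (cc), so II-2 is Cc.
III-1 is an unaffected offspring of II-4 (Cc) × II-2 (Cc), whose cross gives 1/4 CC : 1/2 Cc : 1/4 cc; conditioning on being unaffected, III-1 is CC with probability 1/3, Cc with probability 2/3.
Summing over parental genotype combinations, P(offspring has genotype Cc) = 1/3·1/2 + 2/3·1/2 = 1/2.

1/2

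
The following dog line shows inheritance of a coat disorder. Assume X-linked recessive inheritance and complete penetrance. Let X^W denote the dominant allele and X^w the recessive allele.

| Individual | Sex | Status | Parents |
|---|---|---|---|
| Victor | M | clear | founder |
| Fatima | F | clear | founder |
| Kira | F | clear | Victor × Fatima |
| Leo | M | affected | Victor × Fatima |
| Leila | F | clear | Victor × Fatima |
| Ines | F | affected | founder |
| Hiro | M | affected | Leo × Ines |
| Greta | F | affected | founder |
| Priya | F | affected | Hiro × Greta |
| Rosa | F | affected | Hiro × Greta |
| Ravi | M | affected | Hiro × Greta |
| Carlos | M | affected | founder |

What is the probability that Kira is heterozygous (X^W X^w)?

Victor is clear, so Victor is X^W Y.
Fatima is clear so carries W and passed w to Leo (X^w Y), so Fatima is X^W X^w.
Their cross gives offspring ratios 1/2 X^W X^W : 1/2 X^W X^w. Conditioning on Kira being clear, P(X^W X^w) = 1/2 / 1 = 1/2.

1/2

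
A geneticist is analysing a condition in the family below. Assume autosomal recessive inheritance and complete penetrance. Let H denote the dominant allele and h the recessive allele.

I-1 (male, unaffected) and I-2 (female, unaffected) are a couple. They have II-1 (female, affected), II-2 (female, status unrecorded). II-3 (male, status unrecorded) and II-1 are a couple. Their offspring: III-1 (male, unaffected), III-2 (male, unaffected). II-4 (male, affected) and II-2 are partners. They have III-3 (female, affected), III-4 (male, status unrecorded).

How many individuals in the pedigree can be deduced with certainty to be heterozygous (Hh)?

4

Obligate heterozygotes: I-1 is unaffected so carries H and passed h to II-1 (hh), so I-1 is Hh; I-2 is unaffected so carries H and passed h to II-1 (hh), so I-2 is Hh; III-1 is unaffected so carries H and received h from II-1 (hh), so III-1 is Hh; III-2 is unaffected so carries H and received h from II-1 (hh), so III-2 is Hh.
Every other individual is either homozygous by phenotype or has at least one consistent homozygous assignment, so the count is 4.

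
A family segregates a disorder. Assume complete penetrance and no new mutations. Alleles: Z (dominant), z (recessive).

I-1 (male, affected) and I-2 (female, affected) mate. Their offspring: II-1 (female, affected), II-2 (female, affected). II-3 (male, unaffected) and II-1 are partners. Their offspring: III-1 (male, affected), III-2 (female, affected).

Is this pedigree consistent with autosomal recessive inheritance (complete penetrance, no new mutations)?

Yes

A consistent assignment under autosomal recessive exists: I-1 zz, I-2 zz, II-1 zz, II-2 zz, II-3 Zz, III-1 zz, III-2 zz.
In this assignment every recorded phenotype matches its genotype and every non-founder's genotype is obtainable from its parents' genotypes, so the pedigree is consistent.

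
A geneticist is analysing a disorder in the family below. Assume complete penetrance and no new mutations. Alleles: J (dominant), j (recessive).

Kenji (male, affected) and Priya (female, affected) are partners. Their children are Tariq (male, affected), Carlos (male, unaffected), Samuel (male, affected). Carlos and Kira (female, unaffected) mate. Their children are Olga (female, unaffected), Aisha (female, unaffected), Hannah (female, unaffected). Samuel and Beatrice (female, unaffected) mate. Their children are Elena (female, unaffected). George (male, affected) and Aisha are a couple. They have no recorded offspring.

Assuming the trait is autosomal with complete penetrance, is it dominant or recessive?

Kenji and Priya are both affected yet have an unaffected child Carlos. Under a recessive model two affected parents are homozygous and every child would be affected, so the trait cannot be recessive.

dominant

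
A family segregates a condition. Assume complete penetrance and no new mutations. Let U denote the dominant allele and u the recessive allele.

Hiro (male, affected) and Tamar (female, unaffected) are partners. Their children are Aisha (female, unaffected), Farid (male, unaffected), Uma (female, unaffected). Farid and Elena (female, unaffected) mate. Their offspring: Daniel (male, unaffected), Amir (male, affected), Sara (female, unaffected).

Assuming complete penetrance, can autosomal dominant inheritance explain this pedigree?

No

Under autosomal dominant, Amir (affected, male) cannot arise from Farid (unaffected) × Elena (unaffected).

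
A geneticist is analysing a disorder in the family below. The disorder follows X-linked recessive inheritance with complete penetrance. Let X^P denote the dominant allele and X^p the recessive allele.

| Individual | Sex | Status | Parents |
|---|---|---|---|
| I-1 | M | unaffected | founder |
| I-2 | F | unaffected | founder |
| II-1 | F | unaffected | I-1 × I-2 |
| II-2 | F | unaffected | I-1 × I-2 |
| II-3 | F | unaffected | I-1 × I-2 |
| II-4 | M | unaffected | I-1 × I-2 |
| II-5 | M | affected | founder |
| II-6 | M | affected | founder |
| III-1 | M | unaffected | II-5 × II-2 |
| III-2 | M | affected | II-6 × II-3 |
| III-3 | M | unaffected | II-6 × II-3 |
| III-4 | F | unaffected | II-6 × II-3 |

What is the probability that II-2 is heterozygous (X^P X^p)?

I-1 is unaffected, so I-1 is X^P Y.
I-2 is unaffected so carries P and passed p to II-3 (X^P X^p, whose P came from I-1), so I-2 is X^P X^p.
Their cross gives offspring ratios 1/2 X^P X^P : 1/2 X^P X^p. Conditioning on II-2 being unaffected, P(X^P X^p) = 1/2 / 1 = 1/2 before taking II-2's own offspring into account.
II-5 is affected, so II-5 is X^p Y.
Now use II-2's offspring. Probability of each recorded status — unaffected son III-1: 1/2 if II-2 is X^P X^p, 1 if X^P X^P.
Bayes: P(X^P X^p) = 1/2·1/2 / (1/2·1/2 + 1/2·1) = 1/3.

1/3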